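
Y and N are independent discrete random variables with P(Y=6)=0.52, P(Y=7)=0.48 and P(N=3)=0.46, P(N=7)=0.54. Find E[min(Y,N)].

4.8792

E[min(Y,N)] = Σ_y Σ_n min(y,n) · P(Y=y)P(N=n)
 = 3·0.2392 + 6·0.2808 + 3·0.2208 + 7·0.2592
 = 0.7176 + 1.6848 + 0.6624 + 1.8144
 = 4.8792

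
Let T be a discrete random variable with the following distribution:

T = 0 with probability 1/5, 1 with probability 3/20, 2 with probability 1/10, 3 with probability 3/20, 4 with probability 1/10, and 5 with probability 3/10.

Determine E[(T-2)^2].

E[(T-2)^2] = Σ (t-2)^2·P(T=t)
 = 4·1/5 + 1·3/20 + 0·1/10 + 1·3/20 + 4·1/10 + 9·3/10
 = 4/5 + 3/20 + 0 + 3/20 + 2/5 + 27/10
 = 21/5

4.2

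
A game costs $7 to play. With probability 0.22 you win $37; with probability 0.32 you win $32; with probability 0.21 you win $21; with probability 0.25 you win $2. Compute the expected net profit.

E[payout] = 37·0.22 + 32·0.32 + 21·0.21 + 2·0.25
 = 8.14 + 10.24 + 4.41 + 0.5
 = 23.29
Net = 23.29 - 7 = 16.29

16.29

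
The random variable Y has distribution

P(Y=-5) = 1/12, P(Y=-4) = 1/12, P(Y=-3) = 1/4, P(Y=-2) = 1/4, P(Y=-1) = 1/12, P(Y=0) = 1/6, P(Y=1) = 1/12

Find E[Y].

-2

E[Y] = Σ y·P(Y=y)
 = (-5)·1/12 + (-4)·1/12 + (-3)·1/4 + (-2)·1/4 + (-1)·1/12 + 0·1/6 + 1·1/12
 = (-5/12) + (-1/3) + (-3/4) + (-1/2) + (-1/12) + 0 + 1/12
 = -2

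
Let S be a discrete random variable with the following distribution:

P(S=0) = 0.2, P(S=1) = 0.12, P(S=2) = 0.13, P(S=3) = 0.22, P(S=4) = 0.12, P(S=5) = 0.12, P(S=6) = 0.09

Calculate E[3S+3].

E[3S+3] = Σ (3s+3)·P(S=s)
 = 3·0.2 + 6·0.12 + 9·0.13 + 12·0.22 + 15·0.12 + 18·0.12 + 21·0.09
 = 0.6 + 0.72 + 1.17 + 2.64 + 1.8 + 2.16 + 1.89
 = 10.98

10.98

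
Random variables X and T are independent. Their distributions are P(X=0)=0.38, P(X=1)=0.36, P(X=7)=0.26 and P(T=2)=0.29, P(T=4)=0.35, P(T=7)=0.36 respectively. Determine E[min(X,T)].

1.53

E[min(X,T)] = Σ_x Σ_t min(x,t) · P(X=x)P(T=t)
 = 0·0.1102 + 0·0.133 + 0·0.1368 + 1·0.1044 + 1·0.126 + 1·0.1296 + 2·0.0754 + 4·0.091 + 7·0.0936
 = 0 + 0 + 0 + 0.1044 + 0.126 + 0.1296 + 0.1508 + 0.364 + 0.6552
 = 1.53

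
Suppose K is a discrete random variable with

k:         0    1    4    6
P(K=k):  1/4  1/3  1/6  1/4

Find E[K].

E[K] = Σ k·P(K=k)
 = 0·1/4 + 1·1/3 + 4·1/6 + 6·1/4
 = 0 + 1/3 + 2/3 + 3/2
 = 5/2

2.5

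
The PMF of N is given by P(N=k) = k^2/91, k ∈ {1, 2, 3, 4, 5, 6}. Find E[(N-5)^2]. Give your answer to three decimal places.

1.538

E[(N-5)^2] = Σ (n-5)^2·P(N=n)
 = 16·1/91 + 9·4/91 + 4·9/91 + 1·16/91 + 0·25/91 + 1·36/91
 = 16/91 + 36/91 + 36/91 + 16/91 + 0 + 36/91
 = 20/13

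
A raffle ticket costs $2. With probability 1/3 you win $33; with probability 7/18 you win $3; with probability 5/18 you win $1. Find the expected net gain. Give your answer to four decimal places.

E[payout] = 33·1/3 + 3·7/18 + 1·5/18
 = 11 + 7/6 + 5/18
 = 112/9
Net = 112/9 - 2 = 94/9

10.4444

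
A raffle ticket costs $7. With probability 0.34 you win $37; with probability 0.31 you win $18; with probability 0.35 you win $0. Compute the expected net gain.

E[payout] = 37·0.34 + 18·0.31 + 0·0.35
 = 12.58 + 5.58 + 0
 = 18.16
Net = 18.16 - 7 = 11.16

11.16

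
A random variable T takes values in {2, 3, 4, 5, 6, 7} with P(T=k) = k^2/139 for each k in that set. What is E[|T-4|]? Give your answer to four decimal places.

1.8777

E[|T-4|] = Σ |t-4|·P(T=t)
 = 2·4/139 + 1·9/139 + 0·16/139 + 1·25/139 + 2·36/139 + 3·49/139
 = 8/139 + 9/139 + 0 + 25/139 + 72/139 + 147/139
 = 261/139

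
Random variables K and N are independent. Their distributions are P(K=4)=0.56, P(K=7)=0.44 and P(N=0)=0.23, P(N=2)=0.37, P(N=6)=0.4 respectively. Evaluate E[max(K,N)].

5.768

E[max(K,N)] = Σ_k Σ_n max(k,n) · P(K=k)P(N=n)
 = 4·0.1288 + 4·0.2072 + 6·0.224 + 7·0.1012 + 7·0.1628 + 7·0.176
 = 0.5152 + 0.8288 + 1.344 + 0.7084 + 1.1396 + 1.232
 = 5.768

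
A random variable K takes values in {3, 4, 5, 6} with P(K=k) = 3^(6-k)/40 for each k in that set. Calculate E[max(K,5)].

E[max(K,5)] = Σ max(k,5)·P(K=k)
 = 5·27/40 + 5·9/40 + 5·3/40 + 6·1/40
 = 27/8 + 9/8 + 3/8 + 3/20
 = 201/40

5.025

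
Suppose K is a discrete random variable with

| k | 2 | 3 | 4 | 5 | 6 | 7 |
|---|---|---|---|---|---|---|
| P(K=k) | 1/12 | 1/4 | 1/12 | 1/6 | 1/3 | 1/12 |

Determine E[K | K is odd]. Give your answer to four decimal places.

P(K is odd) = 1/4 + 1/6 + 1/12 = 1/2.
E[K | K is odd] = [3·1/4 + 5·1/6 + 7·1/12] / (1/2)
 = 13/6 / (1/2)
 = 13/3

4.3333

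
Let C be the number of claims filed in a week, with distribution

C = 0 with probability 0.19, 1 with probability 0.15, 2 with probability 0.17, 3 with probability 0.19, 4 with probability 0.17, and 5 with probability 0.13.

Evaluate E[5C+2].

13.95

E[5C+2] = Σ (5c+2)·P(C=c)
 = 2·0.19 + 7·0.15 + 12·0.17 + 17·0.19 + 22·0.17 + 27·0.13
 = 0.38 + 1.05 + 2.04 + 3.23 + 3.74 + 3.51
 = 13.95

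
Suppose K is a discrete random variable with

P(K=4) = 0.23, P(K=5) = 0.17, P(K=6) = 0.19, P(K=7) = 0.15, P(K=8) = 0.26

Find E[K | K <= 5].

4.425

P(K <= 5) = 0.23 + 0.17 = 0.4.
E[K | K <= 5] = [4·0.23 + 5·0.17] / 0.4
 = 1.77 / 0.4
 = 177/40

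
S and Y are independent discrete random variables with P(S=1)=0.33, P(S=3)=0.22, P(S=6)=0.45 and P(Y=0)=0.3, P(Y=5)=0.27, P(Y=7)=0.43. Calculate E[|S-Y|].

E[|S-Y|] = Σ_s Σ_y |s-y| · P(S=s)P(Y=y)
 = 1·0.099 + 4·0.0891 + 6·0.1419 + 3·0.066 + 2·0.0594 + 4·0.0946 + 6·0.135 + 1·0.1215 + 1·0.1935
 = 0.099 + 0.3564 + 0.8514 + 0.198 + 0.1188 + 0.3784 + 0.81 + 0.1215 + 0.1935
 = 3.127

3.127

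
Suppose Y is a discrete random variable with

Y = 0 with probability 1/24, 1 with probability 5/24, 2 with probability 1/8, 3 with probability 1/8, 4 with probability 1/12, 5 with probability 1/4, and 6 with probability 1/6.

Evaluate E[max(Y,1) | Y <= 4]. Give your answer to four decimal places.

P(Y <= 4) = 1/24 + 5/24 + 1/8 + 1/8 + 1/12 = 7/12.
E[max(Y,1) | Y <= 4] = [1·1/24 + 1·5/24 + 2·1/8 + 3·1/8 + 4·1/12] / (7/12)
 = 29/24 / (7/12)
 = 29/14

2.0714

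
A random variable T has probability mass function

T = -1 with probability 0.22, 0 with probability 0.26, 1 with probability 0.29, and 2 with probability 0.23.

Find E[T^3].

E[T^3] = Σ t^3·P(T=t)
 = (-1)·0.22 + 0·0.26 + 1·0.29 + 8·0.23
 = (-0.22) + 0 + 0.29 + 1.84
 = 1.91

1.91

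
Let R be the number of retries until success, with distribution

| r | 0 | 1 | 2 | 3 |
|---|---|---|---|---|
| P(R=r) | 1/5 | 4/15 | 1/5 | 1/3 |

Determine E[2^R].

4.2

E[2^R] = Σ 2^r·P(R=r)
 = 1·1/5 + 2·4/15 + 4·1/5 + 8·1/3
 = 1/5 + 8/15 + 4/5 + 8/3
 = 21/5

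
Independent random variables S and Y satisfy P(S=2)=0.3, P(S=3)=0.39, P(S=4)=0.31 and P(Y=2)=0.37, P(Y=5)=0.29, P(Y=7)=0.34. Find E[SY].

E[SY] = Σ_s Σ_y sy · P(S=s)P(Y=y)
 = 4·0.111 + 10·0.087 + 14·0.102 + 6·0.1443 + 15·0.1131 + 21·0.1326 + 8·0.1147 + 20·0.0899 + 28·0.1054
 = 0.444 + 0.87 + 1.428 + 0.8658 + 1.6965 + 2.7846 + 0.9176 + 1.798 + 2.9512
 = 13.7557

13.7557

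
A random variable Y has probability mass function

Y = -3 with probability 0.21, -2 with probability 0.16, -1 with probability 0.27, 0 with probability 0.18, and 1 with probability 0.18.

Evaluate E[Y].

-1.04

E[Y] = Σ y·P(Y=y)
 = (-3)·0.21 + (-2)·0.16 + (-1)·0.27 + 0·0.18 + 1·0.18
 = (-0.63) + (-0.32) + (-0.27) + 0 + 0.18
 = -1.04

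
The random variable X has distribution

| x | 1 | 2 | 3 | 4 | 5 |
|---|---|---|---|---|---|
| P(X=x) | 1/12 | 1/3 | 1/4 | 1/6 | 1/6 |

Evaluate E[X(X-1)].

7.5

E[X(X-1)] = Σ x(x-1)·P(X=x)
 = 0·1/12 + 2·1/3 + 6·1/4 + 12·1/6 + 20·1/6
 = 0 + 2/3 + 3/2 + 2 + 10/3
 = 15/2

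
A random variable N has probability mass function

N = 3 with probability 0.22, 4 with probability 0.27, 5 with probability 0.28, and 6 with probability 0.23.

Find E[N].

4.52

E[N] = Σ n·P(N=n)
 = 3·0.22 + 4·0.27 + 5·0.28 + 6·0.23
 = 0.66 + 1.08 + 1.4 + 1.38
 = 4.52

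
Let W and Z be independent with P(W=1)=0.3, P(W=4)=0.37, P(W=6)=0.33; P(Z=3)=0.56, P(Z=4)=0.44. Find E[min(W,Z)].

2.708

E[min(W,Z)] = Σ_w Σ_z min(w,z) · P(W=w)P(Z=z)
 = 1·0.168 + 1·0.132 + 3·0.2072 + 4·0.1628 + 3·0.1848 + 4·0.1452
 = 0.168 + 0.132 + 0.6216 + 0.6512 + 0.5544 + 0.5808
 = 2.708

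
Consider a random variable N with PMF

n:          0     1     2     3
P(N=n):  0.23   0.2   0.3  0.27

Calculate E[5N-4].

4.05

E[5N-4] = Σ (5n-4)·P(N=n)
 = (-4)·0.23 + 1·0.2 + 6·0.3 + 11·0.27
 = (-0.92) + 0.2 + 1.8 + 2.97
 = 4.05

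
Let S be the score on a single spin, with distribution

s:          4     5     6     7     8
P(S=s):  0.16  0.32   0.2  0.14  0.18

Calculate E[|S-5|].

E[|S-5|] = Σ |s-5|·P(S=s)
 = 1·0.16 + 0·0.32 + 1·0.2 + 2·0.14 + 3·0.18
 = 0.16 + 0 + 0.2 + 0.28 + 0.54
 = 1.18

1.18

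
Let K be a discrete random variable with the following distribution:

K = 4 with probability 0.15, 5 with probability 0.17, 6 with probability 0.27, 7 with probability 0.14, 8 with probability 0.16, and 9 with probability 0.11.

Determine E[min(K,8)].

E[min(K,8)] = Σ min(k,8)·P(K=k)
 = 4·0.15 + 5·0.17 + 6·0.27 + 7·0.14 + 8·0.16 + 8·0.11
 = 0.6 + 0.85 + 1.62 + 0.98 + 1.28 + 0.88
 = 6.21

6.21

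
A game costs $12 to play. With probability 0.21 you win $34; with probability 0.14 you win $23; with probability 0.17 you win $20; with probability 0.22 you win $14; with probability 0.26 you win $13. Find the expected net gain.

E[payout] = 34·0.21 + 23·0.14 + 20·0.17 + 14·0.22 + 13·0.26
 = 7.14 + 3.22 + 3.4 + 3.08 + 3.38
 = 20.22
Net = 20.22 - 12 = 8.22

8.22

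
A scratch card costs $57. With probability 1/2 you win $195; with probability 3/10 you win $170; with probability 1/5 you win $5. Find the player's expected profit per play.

92.5

E[payout] = 195·1/2 + 170·3/10 + 5·1/5
 = 195/2 + 51 + 1
 = 299/2
Net = 299/2 - 57 = 185/2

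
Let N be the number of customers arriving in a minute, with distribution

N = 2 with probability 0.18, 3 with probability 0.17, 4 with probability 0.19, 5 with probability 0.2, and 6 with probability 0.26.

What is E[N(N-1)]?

E[N(N-1)] = Σ n(n-1)·P(N=n)
 = 2·0.18 + 6·0.17 + 12·0.19 + 20·0.2 + 30·0.26
 = 0.36 + 1.02 + 2.28 + 4 + 7.8
 = 15.46

15.46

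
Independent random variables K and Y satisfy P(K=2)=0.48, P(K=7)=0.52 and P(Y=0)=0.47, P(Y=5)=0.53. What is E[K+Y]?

7.25

E[K+Y] = Σ_k Σ_y (k+y) · P(K=k)P(Y=y)
 = 2·0.2256 + 7·0.2544 + 7·0.2444 + 12·0.2756
 = 0.4512 + 1.7808 + 1.7108 + 3.3072
 = 7.25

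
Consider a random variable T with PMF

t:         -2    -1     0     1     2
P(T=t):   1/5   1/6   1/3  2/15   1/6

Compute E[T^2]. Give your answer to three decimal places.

1.767

E[T^2] = Σ t^2·P(T=t)
 = 4·1/5 + 1·1/6 + 0·1/3 + 1·2/15 + 4·1/6
 = 4/5 + 1/6 + 0 + 2/15 + 2/3
 = 53/30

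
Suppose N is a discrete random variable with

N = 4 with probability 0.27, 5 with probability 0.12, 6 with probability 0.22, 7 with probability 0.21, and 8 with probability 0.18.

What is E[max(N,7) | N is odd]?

P(N is odd) = 0.12 + 0.21 = 0.33.
E[max(N,7) | N is odd] = [7·0.12 + 7·0.21] / 0.33
 = 2.31 / 0.33
 = 7

7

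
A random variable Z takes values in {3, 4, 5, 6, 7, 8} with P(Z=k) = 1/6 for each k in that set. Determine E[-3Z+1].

-15.5

E[-3Z+1] = Σ (-3z+1)·P(Z=z)
 = (-8)·1/6 + (-11)·1/6 + (-14)·1/6 + (-17)·1/6 + (-20)·1/6 + (-23)·1/6
 = (-4/3) + (-11/6) + (-7/3) + (-17/6) + (-10/3) + (-23/6)
 = -31/2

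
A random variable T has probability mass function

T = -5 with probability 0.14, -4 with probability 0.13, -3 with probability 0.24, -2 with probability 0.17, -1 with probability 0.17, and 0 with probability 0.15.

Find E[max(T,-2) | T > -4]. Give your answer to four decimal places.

P(T > -4) = 0.24 + 0.17 + 0.17 + 0.15 = 0.73.
E[max(T,-2) | T > -4] = [(-2)·0.24 + (-2)·0.17 + (-1)·0.17 + 0·0.15] / 0.73
 = -0.99 / 0.73
 = -99/73

-1.3562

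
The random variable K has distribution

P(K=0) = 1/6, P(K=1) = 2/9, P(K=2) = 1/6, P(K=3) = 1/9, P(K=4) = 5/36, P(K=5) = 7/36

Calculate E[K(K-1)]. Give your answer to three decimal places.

6.556

E[K(K-1)] = Σ k(k-1)·P(K=k)
 = 0·1/6 + 0·2/9 + 2·1/6 + 6·1/9 + 12·5/36 + 20·7/36
 = 0 + 0 + 1/3 + 2/3 + 5/3 + 35/9
 = 59/9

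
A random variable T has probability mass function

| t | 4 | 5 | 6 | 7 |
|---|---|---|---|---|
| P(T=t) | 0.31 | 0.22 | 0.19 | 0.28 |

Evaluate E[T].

E[T] = Σ t·P(T=t)
 = 4·0.31 + 5·0.22 + 6·0.19 + 7·0.28
 = 1.24 + 1.1 + 1.14 + 1.96
 = 5.44

5.44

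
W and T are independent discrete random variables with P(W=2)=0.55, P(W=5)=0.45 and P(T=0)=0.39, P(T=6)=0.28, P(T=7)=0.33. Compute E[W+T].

7.34

E[W+T] = Σ_w Σ_t (w+t) · P(W=w)P(T=t)
 = 2·0.2145 + 8·0.154 + 9·0.1815 + 5·0.1755 + 11·0.126 + 12·0.1485
 = 0.429 + 1.232 + 1.6335 + 0.8775 + 1.386 + 1.782
 = 7.34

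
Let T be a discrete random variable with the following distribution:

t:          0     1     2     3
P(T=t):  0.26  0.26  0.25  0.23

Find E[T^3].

E[T^3] = Σ t^3·P(T=t)
 = 0·0.26 + 1·0.26 + 8·0.25 + 27·0.23
 = 0 + 0.26 + 2 + 6.21
 = 8.47

8.47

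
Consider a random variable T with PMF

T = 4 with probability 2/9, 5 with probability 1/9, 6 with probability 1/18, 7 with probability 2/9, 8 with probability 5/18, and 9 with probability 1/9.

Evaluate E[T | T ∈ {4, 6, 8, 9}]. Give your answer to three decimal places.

P(T ∈ {4, 6, 8, 9}) = 2/9 + 1/18 + 5/18 + 1/9 = 2/3.
E[T | T ∈ {4, 6, 8, 9}] = [4·2/9 + 6·1/18 + 8·5/18 + 9·1/9] / (2/3)
 = 40/9 / (2/3)
 = 20/3

6.667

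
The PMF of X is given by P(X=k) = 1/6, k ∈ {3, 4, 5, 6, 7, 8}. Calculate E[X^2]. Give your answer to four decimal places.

E[X^2] = Σ x^2·P(X=x)
 = 9·1/6 + 16·1/6 + 25·1/6 + 36·1/6 + 49·1/6 + 64·1/6
 = 3/2 + 8/3 + 25/6 + 6 + 49/6 + 32/3
 = 199/6

33.1667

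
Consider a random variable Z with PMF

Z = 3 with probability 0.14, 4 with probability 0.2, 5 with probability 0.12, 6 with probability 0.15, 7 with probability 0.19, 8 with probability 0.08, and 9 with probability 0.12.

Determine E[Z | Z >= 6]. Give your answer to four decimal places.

P(Z >= 6) = 0.15 + 0.19 + 0.08 + 0.12 = 0.54.
E[Z | Z >= 6] = [6·0.15 + 7·0.19 + 8·0.08 + 9·0.12] / 0.54
 = 3.95 / 0.54
 = 395/54

7.3148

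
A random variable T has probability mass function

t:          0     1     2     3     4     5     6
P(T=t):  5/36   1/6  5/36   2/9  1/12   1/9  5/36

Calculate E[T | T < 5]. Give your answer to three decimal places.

1.926

P(T < 5) = 5/36 + 1/6 + 5/36 + 2/9 + 1/12 = 3/4.
E[T | T < 5] = [0·5/36 + 1·1/6 + 2·5/36 + 3·2/9 + 4·1/12] / (3/4)
 = 13/9 / (3/4)
 = 52/27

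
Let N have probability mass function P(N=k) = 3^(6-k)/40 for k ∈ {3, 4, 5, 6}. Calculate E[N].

E[N] = Σ n·P(N=n)
 = 3·27/40 + 4·9/40 + 5·3/40 + 6·1/40
 = 81/40 + 9/10 + 3/8 + 3/20
 = 69/20

3.45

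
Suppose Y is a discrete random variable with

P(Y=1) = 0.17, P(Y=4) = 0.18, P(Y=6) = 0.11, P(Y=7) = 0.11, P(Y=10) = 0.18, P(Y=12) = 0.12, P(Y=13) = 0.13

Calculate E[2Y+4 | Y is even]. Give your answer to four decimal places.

P(Y is even) = 0.18 + 0.11 + 0.18 + 0.12 = 0.59.
E[2Y+4 | Y is even] = [12·0.18 + 16·0.11 + 24·0.18 + 28·0.12] / 0.59
 = 11.6 / 0.59
 = 1160/59

19.6610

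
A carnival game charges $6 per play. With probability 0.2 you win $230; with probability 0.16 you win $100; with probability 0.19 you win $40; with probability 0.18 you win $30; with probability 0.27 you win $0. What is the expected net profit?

E[payout] = 230·0.2 + 100·0.16 + 40·0.19 + 30·0.18 + 0·0.27
 = 46 + 16 + 7.6 + 5.4 + 0
 = 75
Net = 75 - 6 = 69

69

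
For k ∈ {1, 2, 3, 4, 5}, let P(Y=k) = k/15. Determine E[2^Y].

17.2

E[2^Y] = Σ 2^y·P(Y=y)
 = 2·1/15 + 4·2/15 + 8·1/5 + 16·4/15 + 32·1/3
 = 2/15 + 8/15 + 8/5 + 64/15 + 32/3
 = 86/5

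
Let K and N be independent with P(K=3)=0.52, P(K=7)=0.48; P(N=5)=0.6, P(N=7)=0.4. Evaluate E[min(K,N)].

4.344

E[min(K,N)] = Σ_k Σ_n min(k,n) · P(K=k)P(N=n)
 = 3·0.312 + 3·0.208 + 5·0.288 + 7·0.192
 = 0.936 + 0.624 + 1.44 + 1.344
 = 4.344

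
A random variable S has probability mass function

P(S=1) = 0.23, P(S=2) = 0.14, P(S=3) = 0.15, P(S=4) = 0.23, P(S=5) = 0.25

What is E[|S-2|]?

1.59

E[|S-2|] = Σ |s-2|·P(S=s)
 = 1·0.23 + 0·0.14 + 1·0.15 + 2·0.23 + 3·0.25
 = 0.23 + 0 + 0.15 + 0.46 + 0.75
 = 1.59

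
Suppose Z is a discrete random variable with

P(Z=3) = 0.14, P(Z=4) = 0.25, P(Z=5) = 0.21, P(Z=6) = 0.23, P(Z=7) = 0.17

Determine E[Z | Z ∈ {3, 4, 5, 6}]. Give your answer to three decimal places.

P(Z ∈ {3, 4, 5, 6}) = 0.14 + 0.25 + 0.21 + 0.23 = 0.83.
E[Z | Z ∈ {3, 4, 5, 6}] = [3·0.14 + 4·0.25 + 5·0.21 + 6·0.23] / 0.83
 = 3.85 / 0.83
 = 385/83

4.639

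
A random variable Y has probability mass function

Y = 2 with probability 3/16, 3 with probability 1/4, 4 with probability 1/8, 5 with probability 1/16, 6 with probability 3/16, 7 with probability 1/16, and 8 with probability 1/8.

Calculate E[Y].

E[Y] = Σ y·P(Y=y)
 = 2·3/16 + 3·1/4 + 4·1/8 + 5·1/16 + 6·3/16 + 7·1/16 + 8·1/8
 = 3/8 + 3/4 + 1/2 + 5/16 + 9/8 + 7/16 + 1
 = 9/2

4.5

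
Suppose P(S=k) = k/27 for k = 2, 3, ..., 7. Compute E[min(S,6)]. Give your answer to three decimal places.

4.889

E[min(S,6)] = Σ min(s,6)·P(S=s)
 = 2·2/27 + 3·1/9 + 4·4/27 + 5·5/27 + 6·2/9 + 6·7/27
 = 4/27 + 1/3 + 16/27 + 25/27 + 4/3 + 14/9
 = 44/9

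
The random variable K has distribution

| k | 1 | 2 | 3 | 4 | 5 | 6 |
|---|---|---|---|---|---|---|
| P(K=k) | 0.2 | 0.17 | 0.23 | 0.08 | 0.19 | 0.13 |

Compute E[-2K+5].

-1.56

E[-2K+5] = Σ (-2k+5)·P(K=k)
 = 3·0.2 + 1·0.17 + (-1)·0.23 + (-3)·0.08 + (-5)·0.19 + (-7)·0.13
 = 0.6 + 0.17 + (-0.23) + (-0.24) + (-0.95) + (-0.91)
 = -1.56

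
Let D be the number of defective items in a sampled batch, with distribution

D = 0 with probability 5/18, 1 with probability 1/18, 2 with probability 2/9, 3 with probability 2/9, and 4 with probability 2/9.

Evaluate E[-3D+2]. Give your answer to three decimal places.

E[-3D+2] = Σ (-3d+2)·P(D=d)
 = 2·5/18 + (-1)·1/18 + (-4)·2/9 + (-7)·2/9 + (-10)·2/9
 = 5/9 + (-1/18) + (-8/9) + (-14/9) + (-20/9)
 = -25/6

-4.167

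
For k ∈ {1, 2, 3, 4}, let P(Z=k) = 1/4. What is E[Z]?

2.5

E[Z] = Σ z·P(Z=z)
 = 1·1/4 + 2·1/4 + 3·1/4 + 4·1/4
 = 1/4 + 1/2 + 3/4 + 1
 = 5/2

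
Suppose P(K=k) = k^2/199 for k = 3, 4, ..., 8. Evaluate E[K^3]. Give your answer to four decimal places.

E[K^3] = Σ k^3·P(K=k)
 = 27·9/199 + 64·16/199 + 125·25/199 + 216·36/199 + 343·49/199 + 512·64/199
 = 243/199 + 1024/199 + 3125/199 + 7776/199 + 16807/199 + 32768/199
 = 61743/199

310.2663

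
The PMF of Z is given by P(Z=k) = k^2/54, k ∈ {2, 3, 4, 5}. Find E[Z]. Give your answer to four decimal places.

E[Z] = Σ z·P(Z=z)
 = 2·2/27 + 3·1/6 + 4·8/27 + 5·25/54
 = 4/27 + 1/2 + 32/27 + 125/54
 = 112/27

4.1481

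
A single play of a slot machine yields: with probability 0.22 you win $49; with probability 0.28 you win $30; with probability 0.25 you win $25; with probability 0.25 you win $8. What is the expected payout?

E[payout] = 49·0.22 + 30·0.28 + 25·0.25 + 8·0.25
 = 10.78 + 8.4 + 6.25 + 2
 = 27.43

27.43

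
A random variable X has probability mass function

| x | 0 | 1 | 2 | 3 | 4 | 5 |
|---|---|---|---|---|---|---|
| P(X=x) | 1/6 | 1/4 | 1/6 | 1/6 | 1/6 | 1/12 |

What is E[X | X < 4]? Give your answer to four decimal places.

P(X < 4) = 1/6 + 1/4 + 1/6 + 1/6 = 3/4.
E[X | X < 4] = [0·1/6 + 1·1/4 + 2·1/6 + 3·1/6] / (3/4)
 = 13/12 / (3/4)
 = 13/9

1.4444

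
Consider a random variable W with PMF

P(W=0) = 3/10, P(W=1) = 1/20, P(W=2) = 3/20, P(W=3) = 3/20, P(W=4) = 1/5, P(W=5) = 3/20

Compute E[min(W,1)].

0.7

E[min(W,1)] = Σ min(w,1)·P(W=w)
 = 0·3/10 + 1·1/20 + 1·3/20 + 1·3/20 + 1·1/5 + 1·3/20
 = 0 + 1/20 + 3/20 + 3/20 + 1/5 + 3/20
 = 7/10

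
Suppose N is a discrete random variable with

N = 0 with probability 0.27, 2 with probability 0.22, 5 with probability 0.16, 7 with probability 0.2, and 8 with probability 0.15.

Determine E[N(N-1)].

E[N(N-1)] = Σ n(n-1)·P(N=n)
 = 0·0.27 + 2·0.22 + 20·0.16 + 42·0.2 + 56·0.15
 = 0 + 0.44 + 3.2 + 8.4 + 8.4
 = 20.44

20.44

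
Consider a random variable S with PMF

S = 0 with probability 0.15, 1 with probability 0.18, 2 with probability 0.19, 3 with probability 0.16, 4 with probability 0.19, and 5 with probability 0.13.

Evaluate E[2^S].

E[2^S] = Σ 2^s·P(S=s)
 = 1·0.15 + 2·0.18 + 4·0.19 + 8·0.16 + 16·0.19 + 32·0.13
 = 0.15 + 0.36 + 0.76 + 1.28 + 3.04 + 4.16
 = 9.75

9.75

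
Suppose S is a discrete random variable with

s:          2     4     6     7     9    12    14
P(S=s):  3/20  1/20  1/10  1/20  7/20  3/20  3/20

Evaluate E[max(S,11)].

11.6

E[max(S,11)] = Σ max(s,11)·P(S=s)
 = 11·3/20 + 11·1/20 + 11·1/10 + 11·1/20 + 11·7/20 + 12·3/20 + 14·3/20
 = 33/20 + 11/20 + 11/10 + 11/20 + 77/20 + 9/5 + 21/10
 = 58/5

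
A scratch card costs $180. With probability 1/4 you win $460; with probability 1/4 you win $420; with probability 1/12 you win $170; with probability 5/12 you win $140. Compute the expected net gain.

E[payout] = 460·1/4 + 420·1/4 + 170·1/12 + 140·5/12
 = 115 + 105 + 85/6 + 175/3
 = 585/2
Net = 585/2 - 180 = 225/2

112.5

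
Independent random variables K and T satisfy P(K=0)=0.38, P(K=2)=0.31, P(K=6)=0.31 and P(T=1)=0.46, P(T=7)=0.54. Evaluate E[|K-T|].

E[|K-T|] = Σ_k Σ_t |k-t| · P(K=k)P(T=t)
 = 1·0.1748 + 7·0.2052 + 1·0.1426 + 5·0.1674 + 5·0.1426 + 1·0.1674
 = 0.1748 + 1.4364 + 0.1426 + 0.837 + 0.713 + 0.1674
 = 3.4712

3.4712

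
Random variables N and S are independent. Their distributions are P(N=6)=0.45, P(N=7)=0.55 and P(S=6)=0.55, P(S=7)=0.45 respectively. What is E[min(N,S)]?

E[min(N,S)] = Σ_n Σ_s min(n,s) · P(N=n)P(S=s)
 = 6·0.2475 + 6·0.2025 + 6·0.3025 + 7·0.2475
 = 1.485 + 1.215 + 1.815 + 1.7325
 = 6.2475

6.2475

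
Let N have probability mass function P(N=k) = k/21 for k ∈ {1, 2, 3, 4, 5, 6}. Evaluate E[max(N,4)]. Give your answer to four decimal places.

E[max(N,4)] = Σ max(n,4)·P(N=n)
 = 4·1/21 + 4·2/21 + 4·1/7 + 4·4/21 + 5·5/21 + 6·2/7
 = 4/21 + 8/21 + 4/7 + 16/21 + 25/21 + 12/7
 = 101/21

4.8095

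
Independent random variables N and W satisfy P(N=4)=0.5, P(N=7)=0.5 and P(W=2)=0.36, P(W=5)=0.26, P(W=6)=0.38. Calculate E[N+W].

E[N+W] = Σ_n Σ_w (n+w) · P(N=n)P(W=w)
 = 6·0.18 + 9·0.13 + 10·0.19 + 9·0.18 + 12·0.13 + 13·0.19
 = 1.08 + 1.17 + 1.9 + 1.62 + 1.56 + 2.47
 = 9.8

9.8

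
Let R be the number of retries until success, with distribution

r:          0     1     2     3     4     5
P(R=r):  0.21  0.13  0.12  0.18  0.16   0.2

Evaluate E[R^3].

41.19

E[R^3] = Σ r^3·P(R=r)
 = 0·0.21 + 1·0.13 + 8·0.12 + 27·0.18 + 64·0.16 + 125·0.2
 = 0 + 0.13 + 0.96 + 4.86 + 10.24 + 25
 = 41.19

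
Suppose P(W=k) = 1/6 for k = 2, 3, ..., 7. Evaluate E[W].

4.5

E[W] = Σ w·P(W=w)
 = 2·1/6 + 3·1/6 + 4·1/6 + 5·1/6 + 6·1/6 + 7·1/6
 = 1/3 + 1/2 + 2/3 + 5/6 + 1 + 7/6
 = 9/2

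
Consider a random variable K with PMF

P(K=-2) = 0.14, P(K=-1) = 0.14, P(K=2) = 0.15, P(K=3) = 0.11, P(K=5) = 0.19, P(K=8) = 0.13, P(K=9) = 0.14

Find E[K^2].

26.7

E[K^2] = Σ k^2·P(K=k)
 = 4·0.14 + 1·0.14 + 4·0.15 + 9·0.11 + 25·0.19 + 64·0.13 + 81·0.14
 = 0.56 + 0.14 + 0.6 + 0.99 + 4.75 + 8.32 + 11.34
 = 26.7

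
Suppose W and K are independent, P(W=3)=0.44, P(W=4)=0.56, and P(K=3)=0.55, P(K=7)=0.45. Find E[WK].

17.088

E[WK] = Σ_w Σ_k wk · P(W=w)P(K=k)
 = 9·0.242 + 21·0.198 + 12·0.308 + 28·0.252
 = 2.178 + 4.158 + 3.696 + 7.056
 = 17.088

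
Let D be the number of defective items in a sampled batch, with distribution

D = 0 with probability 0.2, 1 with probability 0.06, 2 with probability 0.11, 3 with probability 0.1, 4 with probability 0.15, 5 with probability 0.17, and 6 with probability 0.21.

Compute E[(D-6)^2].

12.13

E[(D-6)^2] = Σ (d-6)^2·P(D=d)
 = 36·0.2 + 25·0.06 + 16·0.11 + 9·0.1 + 4·0.15 + 1·0.17 + 0·0.21
 = 7.2 + 1.5 + 1.76 + 0.9 + 0.6 + 0.17 + 0
 = 12.13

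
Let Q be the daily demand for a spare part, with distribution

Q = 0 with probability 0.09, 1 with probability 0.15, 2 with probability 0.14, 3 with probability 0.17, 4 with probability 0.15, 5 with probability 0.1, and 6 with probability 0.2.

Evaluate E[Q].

3.24

E[Q] = Σ q·P(Q=q)
 = 0·0.09 + 1·0.15 + 2·0.14 + 3·0.17 + 4·0.15 + 5·0.1 + 6·0.2
 = 0 + 0.15 + 0.28 + 0.51 + 0.6 + 0.5 + 1.2
 = 3.24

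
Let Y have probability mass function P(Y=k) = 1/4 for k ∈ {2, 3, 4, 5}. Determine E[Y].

E[Y] = Σ y·P(Y=y)
 = 2·1/4 + 3·1/4 + 4·1/4 + 5·1/4
 = 1/2 + 3/4 + 1 + 5/4
 = 7/2

3.5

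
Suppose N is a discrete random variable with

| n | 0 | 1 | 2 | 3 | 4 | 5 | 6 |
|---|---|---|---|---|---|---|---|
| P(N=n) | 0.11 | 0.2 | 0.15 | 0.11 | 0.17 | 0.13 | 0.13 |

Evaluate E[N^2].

E[N^2] = Σ n^2·P(N=n)
 = 0·0.11 + 1·0.2 + 4·0.15 + 9·0.11 + 16·0.17 + 25·0.13 + 36·0.13
 = 0 + 0.2 + 0.6 + 0.99 + 2.72 + 3.25 + 4.68
 = 12.44

12.44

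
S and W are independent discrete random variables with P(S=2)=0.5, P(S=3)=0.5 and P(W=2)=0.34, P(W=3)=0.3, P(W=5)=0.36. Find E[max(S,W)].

3.55

E[max(S,W)] = Σ_s Σ_w max(s,w) · P(S=s)P(W=w)
 = 2·0.17 + 3·0.15 + 5·0.18 + 3·0.17 + 3·0.15 + 5·0.18
 = 0.34 + 0.45 + 0.9 + 0.51 + 0.45 + 0.9
 = 3.55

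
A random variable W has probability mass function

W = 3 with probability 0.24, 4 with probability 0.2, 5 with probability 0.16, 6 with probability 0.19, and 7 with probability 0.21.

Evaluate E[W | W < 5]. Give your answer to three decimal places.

3.455

P(W < 5) = 0.24 + 0.2 = 0.44.
E[W | W < 5] = [3·0.24 + 4·0.2] / 0.44
 = 1.52 / 0.44
 = 38/11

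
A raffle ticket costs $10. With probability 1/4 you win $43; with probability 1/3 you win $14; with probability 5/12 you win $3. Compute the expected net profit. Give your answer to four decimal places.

E[payout] = 43·1/4 + 14·1/3 + 3·5/12
 = 43/4 + 14/3 + 5/4
 = 50/3
Net = 50/3 - 10 = 20/3

6.6667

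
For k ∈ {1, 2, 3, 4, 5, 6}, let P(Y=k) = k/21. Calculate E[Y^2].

E[Y^2] = Σ y^2·P(Y=y)
 = 1·1/21 + 4·2/21 + 9·1/7 + 16·4/21 + 25·5/21 + 36·2/7
 = 1/21 + 8/21 + 9/7 + 64/21 + 125/21 + 72/7
 = 21

21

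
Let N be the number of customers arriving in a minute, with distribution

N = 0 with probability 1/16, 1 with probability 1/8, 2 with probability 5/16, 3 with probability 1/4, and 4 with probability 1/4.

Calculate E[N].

2.5

E[N] = Σ n·P(N=n)
 = 0·1/16 + 1·1/8 + 2·5/16 + 3·1/4 + 4·1/4
 = 0 + 1/8 + 5/8 + 3/4 + 1
 = 5/2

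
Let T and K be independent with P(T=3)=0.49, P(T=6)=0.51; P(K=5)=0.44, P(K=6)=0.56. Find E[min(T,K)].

4.3056

E[min(T,K)] = Σ_t Σ_k min(t,k) · P(T=t)P(K=k)
 = 3·0.2156 + 3·0.2744 + 5·0.2244 + 6·0.2856
 = 0.6468 + 0.8232 + 1.122 + 1.7136
 = 4.3056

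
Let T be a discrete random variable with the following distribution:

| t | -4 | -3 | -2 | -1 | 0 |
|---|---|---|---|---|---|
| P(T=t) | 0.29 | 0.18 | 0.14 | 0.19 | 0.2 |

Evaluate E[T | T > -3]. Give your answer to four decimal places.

P(T > -3) = 0.14 + 0.19 + 0.2 = 0.53.
E[T | T > -3] = [(-2)·0.14 + (-1)·0.19 + 0·0.2] / 0.53
 = -0.47 / 0.53
 = -47/53

-0.8868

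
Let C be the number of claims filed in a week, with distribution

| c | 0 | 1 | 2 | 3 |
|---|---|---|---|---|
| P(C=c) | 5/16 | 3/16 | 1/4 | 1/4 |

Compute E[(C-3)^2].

E[(C-3)^2] = Σ (c-3)^2·P(C=c)
 = 9·5/16 + 4·3/16 + 1·1/4 + 0·1/4
 = 45/16 + 3/4 + 1/4 + 0
 = 61/16

3.8125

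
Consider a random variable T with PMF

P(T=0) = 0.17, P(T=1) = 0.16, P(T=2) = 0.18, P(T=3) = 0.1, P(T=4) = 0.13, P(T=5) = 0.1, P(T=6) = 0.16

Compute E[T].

E[T] = Σ t·P(T=t)
 = 0·0.17 + 1·0.16 + 2·0.18 + 3·0.1 + 4·0.13 + 5·0.1 + 6·0.16
 = 0 + 0.16 + 0.36 + 0.3 + 0.52 + 0.5 + 0.96
 = 2.8

2.8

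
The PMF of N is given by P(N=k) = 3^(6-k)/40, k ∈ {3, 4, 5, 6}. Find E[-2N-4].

E[-2N-4] = Σ (-2n-4)·P(N=n)
 = (-10)·27/40 + (-12)·9/40 + (-14)·3/40 + (-16)·1/40
 = (-27/4) + (-27/10) + (-21/20) + (-2/5)
 = -109/10

-10.9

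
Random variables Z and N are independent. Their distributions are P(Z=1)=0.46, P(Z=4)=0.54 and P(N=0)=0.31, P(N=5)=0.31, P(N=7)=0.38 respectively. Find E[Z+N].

E[Z+N] = Σ_z Σ_n (z+n) · P(Z=z)P(N=n)
 = 1·0.1426 + 6·0.1426 + 8·0.1748 + 4·0.1674 + 9·0.1674 + 11·0.2052
 = 0.1426 + 0.8556 + 1.3984 + 0.6696 + 1.5066 + 2.2572
 = 6.83

6.83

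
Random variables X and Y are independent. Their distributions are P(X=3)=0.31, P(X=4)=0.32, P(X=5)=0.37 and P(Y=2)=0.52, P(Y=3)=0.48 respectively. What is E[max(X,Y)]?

4.06

E[max(X,Y)] = Σ_x Σ_y max(x,y) · P(X=x)P(Y=y)
 = 3·0.1612 + 3·0.1488 + 4·0.1664 + 4·0.1536 + 5·0.1924 + 5·0.1776
 = 0.4836 + 0.4464 + 0.6656 + 0.6144 + 0.962 + 0.888
 = 4.06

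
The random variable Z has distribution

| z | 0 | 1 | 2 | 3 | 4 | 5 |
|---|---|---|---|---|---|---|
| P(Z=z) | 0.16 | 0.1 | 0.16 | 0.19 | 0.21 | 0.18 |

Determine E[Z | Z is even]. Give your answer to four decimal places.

P(Z is even) = 0.16 + 0.16 + 0.21 = 0.53.
E[Z | Z is even] = [0·0.16 + 2·0.16 + 4·0.21] / 0.53
 = 1.16 / 0.53
 = 116/53

2.1887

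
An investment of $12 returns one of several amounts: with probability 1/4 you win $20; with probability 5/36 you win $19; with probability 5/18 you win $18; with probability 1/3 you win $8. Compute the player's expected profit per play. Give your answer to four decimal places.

E[payout] = 20·1/4 + 19·5/36 + 18·5/18 + 8·1/3
 = 5 + 95/36 + 5 + 8/3
 = 551/36
Net = 551/36 - 12 = 119/36

3.3056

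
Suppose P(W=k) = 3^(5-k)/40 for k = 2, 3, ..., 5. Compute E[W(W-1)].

4.1

E[W(W-1)] = Σ w(w-1)·P(W=w)
 = 2·27/40 + 6·9/40 + 12·3/40 + 20·1/40
 = 27/20 + 27/20 + 9/10 + 1/2
 = 41/10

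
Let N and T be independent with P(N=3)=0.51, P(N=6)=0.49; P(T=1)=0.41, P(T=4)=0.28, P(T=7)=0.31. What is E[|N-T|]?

E[|N-T|] = Σ_n Σ_t |n-t| · P(N=n)P(T=t)
 = 2·0.2091 + 1·0.1428 + 4·0.1581 + 5·0.2009 + 2·0.1372 + 1·0.1519
 = 0.4182 + 0.1428 + 0.6324 + 1.0045 + 0.2744 + 0.1519
 = 2.6242

2.6242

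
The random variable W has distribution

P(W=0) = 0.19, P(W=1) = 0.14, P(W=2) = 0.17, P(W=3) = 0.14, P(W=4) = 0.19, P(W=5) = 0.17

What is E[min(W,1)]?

E[min(W,1)] = Σ min(w,1)·P(W=w)
 = 0·0.19 + 1·0.14 + 1·0.17 + 1·0.14 + 1·0.19 + 1·0.17
 = 0 + 0.14 + 0.17 + 0.14 + 0.19 + 0.17
 = 0.81

0.81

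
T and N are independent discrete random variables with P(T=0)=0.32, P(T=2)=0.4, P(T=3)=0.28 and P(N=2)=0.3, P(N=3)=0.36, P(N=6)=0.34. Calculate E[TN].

6.1008

E[TN] = Σ_t Σ_n tn · P(T=t)P(N=n)
 = 0·0.096 + 0·0.1152 + 0·0.1088 + 4·0.12 + 6·0.144 + 12·0.136 + 6·0.084 + 9·0.1008 + 18·0.0952
 = 0 + 0 + 0 + 0.48 + 0.864 + 1.632 + 0.504 + 0.9072 + 1.7136
 = 6.1008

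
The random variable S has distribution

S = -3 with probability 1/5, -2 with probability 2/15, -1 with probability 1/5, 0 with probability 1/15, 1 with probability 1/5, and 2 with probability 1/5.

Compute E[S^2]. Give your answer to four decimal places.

E[S^2] = Σ s^2·P(S=s)
 = 9·1/5 + 4·2/15 + 1·1/5 + 0·1/15 + 1·1/5 + 4·1/5
 = 9/5 + 8/15 + 1/5 + 0 + 1/5 + 4/5
 = 53/15

3.5333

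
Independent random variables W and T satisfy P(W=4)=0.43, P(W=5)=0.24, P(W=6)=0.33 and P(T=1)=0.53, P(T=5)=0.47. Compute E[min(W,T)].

2.6779

E[min(W,T)] = Σ_w Σ_t min(w,t) · P(W=w)P(T=t)
 = 1·0.2279 + 4·0.2021 + 1·0.1272 + 5·0.1128 + 1·0.1749 + 5·0.1551
 = 0.2279 + 0.8084 + 0.1272 + 0.564 + 0.1749 + 0.7755
 = 2.6779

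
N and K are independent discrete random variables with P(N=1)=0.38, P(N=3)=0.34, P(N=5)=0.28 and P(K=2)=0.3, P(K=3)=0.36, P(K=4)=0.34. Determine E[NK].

8.512

E[NK] = Σ_n Σ_k nk · P(N=n)P(K=k)
 = 2·0.114 + 3·0.1368 + 4·0.1292 + 6·0.102 + 9·0.1224 + 12·0.1156 + 10·0.084 + 15·0.1008 + 20·0.0952
 = 0.228 + 0.4104 + 0.5168 + 0.612 + 1.1016 + 1.3872 + 0.84 + 1.512 + 1.904
 = 8.512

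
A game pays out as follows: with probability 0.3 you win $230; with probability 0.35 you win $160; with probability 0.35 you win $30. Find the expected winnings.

135.5

E[payout] = 230·0.3 + 160·0.35 + 30·0.35
 = 69 + 56 + 10.5
 = 135.5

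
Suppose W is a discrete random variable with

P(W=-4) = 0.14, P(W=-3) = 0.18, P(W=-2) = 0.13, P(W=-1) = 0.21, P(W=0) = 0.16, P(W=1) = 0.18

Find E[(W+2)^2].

E[(W+2)^2] = Σ (w+2)^2·P(W=w)
 = 4·0.14 + 1·0.18 + 0·0.13 + 1·0.21 + 4·0.16 + 9·0.18
 = 0.56 + 0.18 + 0 + 0.21 + 0.64 + 1.62
 = 3.21

3.21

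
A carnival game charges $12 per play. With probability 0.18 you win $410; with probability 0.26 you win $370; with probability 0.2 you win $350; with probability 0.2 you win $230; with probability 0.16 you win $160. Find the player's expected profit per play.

E[payout] = 410·0.18 + 370·0.26 + 350·0.2 + 230·0.2 + 160·0.16
 = 73.8 + 96.2 + 70 + 46 + 25.6
 = 311.6
Net = 311.6 - 12 = 299.6

299.6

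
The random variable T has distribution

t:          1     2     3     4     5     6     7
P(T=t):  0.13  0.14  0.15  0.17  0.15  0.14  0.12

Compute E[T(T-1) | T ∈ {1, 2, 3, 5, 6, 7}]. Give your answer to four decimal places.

16.1687

P(T ∈ {1, 2, 3, 5, 6, 7}) = 0.13 + 0.14 + 0.15 + 0.15 + 0.14 + 0.12 = 0.83.
E[T(T-1) | T ∈ {1, 2, 3, 5, 6, 7}] = [0·0.13 + 2·0.14 + 6·0.15 + 20·0.15 + 30·0.14 + 42·0.12] / 0.83
 = 13.42 / 0.83
 = 1342/83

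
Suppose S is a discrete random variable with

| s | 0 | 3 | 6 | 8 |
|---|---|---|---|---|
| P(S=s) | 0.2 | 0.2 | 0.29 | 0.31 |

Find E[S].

4.82

E[S] = Σ s·P(S=s)
 = 0·0.2 + 3·0.2 + 6·0.29 + 8·0.31
 = 0 + 0.6 + 1.74 + 2.48
 = 4.82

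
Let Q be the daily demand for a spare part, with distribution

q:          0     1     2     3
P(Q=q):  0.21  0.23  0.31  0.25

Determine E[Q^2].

E[Q^2] = Σ q^2·P(Q=q)
 = 0·0.21 + 1·0.23 + 4·0.31 + 9·0.25
 = 0 + 0.23 + 1.24 + 2.25
 = 3.72

3.72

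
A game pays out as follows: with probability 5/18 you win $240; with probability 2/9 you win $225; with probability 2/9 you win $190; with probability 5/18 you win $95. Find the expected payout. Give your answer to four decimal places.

E[payout] = 240·5/18 + 225·2/9 + 190·2/9 + 95·5/18
 = 200/3 + 50 + 380/9 + 475/18
 = 3335/18

185.2778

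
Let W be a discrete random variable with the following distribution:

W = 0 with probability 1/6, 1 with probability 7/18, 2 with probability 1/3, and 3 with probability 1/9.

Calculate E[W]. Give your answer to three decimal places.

1.389

E[W] = Σ w·P(W=w)
 = 0·1/6 + 1·7/18 + 2·1/3 + 3·1/9
 = 0 + 7/18 + 2/3 + 1/3
 = 25/18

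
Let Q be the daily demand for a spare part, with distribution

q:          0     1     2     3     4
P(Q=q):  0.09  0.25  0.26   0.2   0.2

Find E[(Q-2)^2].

E[(Q-2)^2] = Σ (q-2)^2·P(Q=q)
 = 4·0.09 + 1·0.25 + 0·0.26 + 1·0.2 + 4·0.2
 = 0.36 + 0.25 + 0 + 0.2 + 0.8
 = 1.61

1.61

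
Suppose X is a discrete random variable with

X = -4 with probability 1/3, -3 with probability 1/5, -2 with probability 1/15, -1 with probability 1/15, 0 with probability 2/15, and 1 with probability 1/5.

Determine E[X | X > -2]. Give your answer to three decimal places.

P(X > -2) = 1/15 + 2/15 + 1/5 = 2/5.
E[X | X > -2] = [(-1)·1/15 + 0·2/15 + 1·1/5] / (2/5)
 = 2/15 / (2/5)
 = 1/3

0.333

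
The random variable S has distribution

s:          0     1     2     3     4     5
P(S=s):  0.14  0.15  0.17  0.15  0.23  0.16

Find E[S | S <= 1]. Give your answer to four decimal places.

0.5172

P(S <= 1) = 0.14 + 0.15 = 0.29.
E[S | S <= 1] = [0·0.14 + 1·0.15] / 0.29
 = 0.15 / 0.29
 = 15/29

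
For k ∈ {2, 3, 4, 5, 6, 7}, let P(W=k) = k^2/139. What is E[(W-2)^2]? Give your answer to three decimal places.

15.101

E[(W-2)^2] = Σ (w-2)^2·P(W=w)
 = 0·4/139 + 1·9/139 + 4·16/139 + 9·25/139 + 16·36/139 + 25·49/139
 = 0 + 9/139 + 64/139 + 225/139 + 576/139 + 1225/139
 = 2099/139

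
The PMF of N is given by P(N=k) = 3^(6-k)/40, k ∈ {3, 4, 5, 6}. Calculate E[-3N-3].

-13.35

E[-3N-3] = Σ (-3n-3)·P(N=n)
 = (-12)·27/40 + (-15)·9/40 + (-18)·3/40 + (-21)·1/40
 = (-81/10) + (-27/8) + (-27/20) + (-21/40)
 = -267/20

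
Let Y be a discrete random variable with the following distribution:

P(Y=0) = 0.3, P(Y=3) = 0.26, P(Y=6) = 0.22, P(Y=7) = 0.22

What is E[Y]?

E[Y] = Σ y·P(Y=y)
 = 0·0.3 + 3·0.26 + 6·0.22 + 7·0.22
 = 0 + 0.78 + 1.32 + 1.54
 = 3.64

3.64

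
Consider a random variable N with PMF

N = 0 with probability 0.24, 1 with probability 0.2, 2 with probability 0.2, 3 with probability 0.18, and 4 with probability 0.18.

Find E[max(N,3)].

E[max(N,3)] = Σ max(n,3)·P(N=n)
 = 3·0.24 + 3·0.2 + 3·0.2 + 3·0.18 + 4·0.18
 = 0.72 + 0.6 + 0.6 + 0.54 + 0.72
 = 3.18

3.18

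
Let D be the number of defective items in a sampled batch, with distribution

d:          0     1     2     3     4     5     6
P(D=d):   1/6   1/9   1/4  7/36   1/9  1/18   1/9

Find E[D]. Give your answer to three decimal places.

2.583

E[D] = Σ d·P(D=d)
 = 0·1/6 + 1·1/9 + 2·1/4 + 3·7/36 + 4·1/9 + 5·1/18 + 6·1/9
 = 0 + 1/9 + 1/2 + 7/12 + 4/9 + 5/18 + 2/3
 = 31/12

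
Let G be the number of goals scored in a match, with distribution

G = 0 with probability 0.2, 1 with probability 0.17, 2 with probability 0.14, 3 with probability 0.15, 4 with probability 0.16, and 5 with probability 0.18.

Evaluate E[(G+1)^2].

15.02

E[(G+1)^2] = Σ (g+1)^2·P(G=g)
 = 1·0.2 + 4·0.17 + 9·0.14 + 16·0.15 + 25·0.16 + 36·0.18
 = 0.2 + 0.68 + 1.26 + 2.4 + 4 + 6.48
 = 15.02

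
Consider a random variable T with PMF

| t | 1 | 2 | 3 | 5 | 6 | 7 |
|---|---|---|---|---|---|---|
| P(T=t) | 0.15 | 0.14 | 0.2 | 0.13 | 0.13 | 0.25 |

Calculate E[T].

4.21

E[T] = Σ t·P(T=t)
 = 1·0.15 + 2·0.14 + 3·0.2 + 5·0.13 + 6·0.13 + 7·0.25
 = 0.15 + 0.28 + 0.6 + 0.65 + 0.78 + 1.75
 = 4.21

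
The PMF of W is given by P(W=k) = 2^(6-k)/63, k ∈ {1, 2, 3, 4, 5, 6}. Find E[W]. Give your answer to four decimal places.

1.9048

E[W] = Σ w·P(W=w)
 = 1·32/63 + 2·16/63 + 3·8/63 + 4·4/63 + 5·2/63 + 6·1/63
 = 32/63 + 32/63 + 8/21 + 16/63 + 10/63 + 2/21
 = 40/21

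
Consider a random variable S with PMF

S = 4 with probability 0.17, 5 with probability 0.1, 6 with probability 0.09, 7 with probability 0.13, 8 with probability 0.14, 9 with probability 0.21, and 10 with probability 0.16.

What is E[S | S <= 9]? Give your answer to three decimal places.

P(S <= 9) = 0.17 + 0.1 + 0.09 + 0.13 + 0.14 + 0.21 = 0.84.
E[S | S <= 9] = [4·0.17 + 5·0.1 + 6·0.09 + 7·0.13 + 8·0.14 + 9·0.21] / 0.84
 = 5.64 / 0.84
 = 47/7

6.714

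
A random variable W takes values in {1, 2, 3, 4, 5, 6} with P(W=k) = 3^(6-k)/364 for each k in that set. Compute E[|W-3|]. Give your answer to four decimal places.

E[|W-3|] = Σ |w-3|·P(W=w)
 = 2·243/364 + 1·81/364 + 0·27/364 + 1·9/364 + 2·3/364 + 3·1/364
 = 243/182 + 81/364 + 0 + 9/364 + 3/182 + 3/364
 = 45/28

1.6071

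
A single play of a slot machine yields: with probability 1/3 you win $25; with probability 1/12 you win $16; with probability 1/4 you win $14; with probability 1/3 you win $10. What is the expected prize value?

E[payout] = 25·1/3 + 16·1/12 + 14·1/4 + 10·1/3
 = 25/3 + 4/3 + 7/2 + 10/3
 = 33/2

16.5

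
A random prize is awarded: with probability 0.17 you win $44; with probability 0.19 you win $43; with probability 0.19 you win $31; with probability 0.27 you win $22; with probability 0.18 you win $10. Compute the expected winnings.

29.28

E[payout] = 44·0.17 + 43·0.19 + 31·0.19 + 22·0.27 + 10·0.18
 = 7.48 + 8.17 + 5.89 + 5.94 + 1.8
 = 29.28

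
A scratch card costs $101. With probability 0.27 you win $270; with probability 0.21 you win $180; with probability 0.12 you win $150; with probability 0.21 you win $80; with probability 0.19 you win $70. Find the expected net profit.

E[payout] = 270·0.27 + 180·0.21 + 150·0.12 + 80·0.21 + 70·0.19
 = 72.9 + 37.8 + 18 + 16.8 + 13.3
 = 158.8
Net = 158.8 - 101 = 57.8

57.8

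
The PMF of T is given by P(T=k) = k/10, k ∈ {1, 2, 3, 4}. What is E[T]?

E[T] = Σ t·P(T=t)
 = 1·1/10 + 2·1/5 + 3·3/10 + 4·2/5
 = 1/10 + 2/5 + 9/10 + 8/5
 = 3

3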